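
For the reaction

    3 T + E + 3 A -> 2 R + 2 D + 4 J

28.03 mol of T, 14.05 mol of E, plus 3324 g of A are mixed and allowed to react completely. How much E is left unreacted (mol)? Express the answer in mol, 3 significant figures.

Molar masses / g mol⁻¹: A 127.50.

5.36 mol

n(T) = 28.03 mol
n(E) = 14.05 mol
n(A) = 3324 / 127.50 = 26.07 mol
n/ν → T: 9.343, E: 14.05, A: 8.690; A is limiting.
E consumed = (1/3) × 26.07 = 8.690 mol
E remaining = 14.05 − 8.690 = 5.360 mol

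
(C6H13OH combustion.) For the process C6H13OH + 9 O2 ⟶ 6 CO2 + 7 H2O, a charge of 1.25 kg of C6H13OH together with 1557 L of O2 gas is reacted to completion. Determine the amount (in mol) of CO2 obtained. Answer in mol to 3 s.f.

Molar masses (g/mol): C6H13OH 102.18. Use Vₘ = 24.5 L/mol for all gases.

42.4 mol

n(C6H13OH) = 1.250×1000 / 102.18 = 12.23 mol
n(O2) = 1557 / 24.5 = 63.55 mol
n/ν → C6H13OH: 12.23, O2: 7.061; O2 is limiting.
n(CO2) = (6/9) × 63.55 = 42.37 mol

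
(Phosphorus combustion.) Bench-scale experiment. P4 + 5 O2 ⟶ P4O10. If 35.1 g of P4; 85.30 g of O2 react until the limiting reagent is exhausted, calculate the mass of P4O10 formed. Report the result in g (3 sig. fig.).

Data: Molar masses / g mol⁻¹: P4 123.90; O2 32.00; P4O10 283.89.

n(P4) = 35.10 / 123.90 = 0.2833 mol
n(O2) = 85.30 / 32.00 = 2.666 mol
n/ν → P4: 0.2833, O2: 0.5332; P4 is limiting.
n(P4O10) = (1/1) × 0.2833 = 0.2833 mol
mass = 0.2833 × 283.89 = 80.43 g

80.4 g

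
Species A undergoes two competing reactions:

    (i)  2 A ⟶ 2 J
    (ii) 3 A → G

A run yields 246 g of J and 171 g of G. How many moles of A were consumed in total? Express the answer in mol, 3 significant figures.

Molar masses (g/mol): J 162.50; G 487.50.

2.57 mol

n(J) = 246 / 162.50 = 1.514 mol
n(G) = 171 / 487.50 = 0.3508 mol
n(A) via (i) = (2/2)×1.514 = 1.514 mol
n(A) via (ii) = (3/1)×0.3508 = 1.052 mol
total n(A) = 1.514 + 1.052 = 2.566 mol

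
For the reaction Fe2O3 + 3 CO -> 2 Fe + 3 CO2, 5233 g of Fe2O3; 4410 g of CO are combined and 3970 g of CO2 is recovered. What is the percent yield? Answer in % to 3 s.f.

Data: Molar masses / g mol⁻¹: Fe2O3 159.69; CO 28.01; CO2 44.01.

n(Fe2O3) = 5233 / 159.69 = 32.77 mol
n(CO) = 4410 / 28.01 = 157.4 mol
n/ν → Fe2O3: 32.77, CO: 52.47; Fe2O3 is limiting.
theoretical n(CO2) = (3/1) × 32.77 = 98.31 mol → 4327 g
% yield = 3970 / 4327 × 100 = 91.75 %

91.8 %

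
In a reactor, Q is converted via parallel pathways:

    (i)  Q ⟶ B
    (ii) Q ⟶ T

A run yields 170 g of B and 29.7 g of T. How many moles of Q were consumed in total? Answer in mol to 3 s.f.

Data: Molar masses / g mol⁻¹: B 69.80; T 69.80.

n(B) = 170 / 69.80 = 2.436 mol
n(T) = 29.7 / 69.80 = 0.4255 mol
n(Q) via (i) = (1/1)×2.436 = 2.436 mol
n(Q) via (ii) = (1/1)×0.4255 = 0.4255 mol
total n(Q) = 2.436 + 0.4255 = 2.862 mol

2.86 mol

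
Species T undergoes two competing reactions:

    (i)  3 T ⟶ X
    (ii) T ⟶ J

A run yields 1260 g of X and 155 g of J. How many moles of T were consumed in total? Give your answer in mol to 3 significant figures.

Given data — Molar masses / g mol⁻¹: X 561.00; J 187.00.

n(X) = 1260 / 561.00 = 2.246 mol
n(J) = 155 / 187.00 = 0.8289 mol
n(T) via (i) = (3/1)×2.246 = 6.738 mol
n(T) via (ii) = (1/1)×0.8289 = 0.8289 mol
total n(T) = 6.738 + 0.8289 = 7.567 mol

7.57 mol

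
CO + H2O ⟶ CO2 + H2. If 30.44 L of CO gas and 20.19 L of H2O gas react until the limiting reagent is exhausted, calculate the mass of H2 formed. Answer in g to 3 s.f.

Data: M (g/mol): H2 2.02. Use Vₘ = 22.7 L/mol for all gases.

n(CO) = 30.44 / 22.7 = 1.341 mol
n(H2O) = 20.19 / 22.7 = 0.8894 mol
n/ν for CO = 1.341/1 = 1.341
n/ν for H2O = 0.8894/1 = 0.8894
Smallest n/ν is H2O → limiting reagent.
n(H2) = (1/1) × 0.8894 = 0.8894 mol
mass = 0.8894 × 2.02 = 1.797 g

1.80 g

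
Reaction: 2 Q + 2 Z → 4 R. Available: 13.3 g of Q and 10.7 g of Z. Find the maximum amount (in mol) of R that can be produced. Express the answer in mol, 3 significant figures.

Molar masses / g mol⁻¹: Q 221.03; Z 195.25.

0.110 mol

n(Q) = 13.30 / 221.03 = 0.06017 mol
n(Z) = 10.70 / 195.25 = 0.05480 mol
n/ν for Q = 0.06017/2 = 0.03009
n/ν for Z = 0.05480/2 = 0.02740
Smallest n/ν is Z → limiting reagent.
n(R) = (4/2) × 0.05480 = 0.1096 mol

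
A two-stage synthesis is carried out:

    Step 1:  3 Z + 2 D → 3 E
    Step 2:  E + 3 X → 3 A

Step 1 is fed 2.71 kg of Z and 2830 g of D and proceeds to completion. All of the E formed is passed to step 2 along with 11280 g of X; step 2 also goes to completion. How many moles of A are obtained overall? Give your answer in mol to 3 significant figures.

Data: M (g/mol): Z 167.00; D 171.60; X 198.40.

48.7 mol

Step 1:
n(Z) = 2.710×1000 / 167.00 = 16.23 mol
n(D) = 2830 / 171.60 = 16.49 mol
n/ν for Z = 16.23/3 = 5.410
n/ν for D = 16.49/2 = 8.245
Smallest n/ν is Z → limiting reagent.
n(E) produced = (3/3) × 16.23 = 16.23 mol
Step 2:
n(E) available = 16.23 mol
n(X) = 11280 / 198.40 = 56.85 mol
n/ν for E = 16.23/1 = 16.23
n/ν for X = 56.85/3 = 18.95
Smallest n/ν is E → limiting reagent.
n(A) = (3/1) × 16.23 = 48.69 mol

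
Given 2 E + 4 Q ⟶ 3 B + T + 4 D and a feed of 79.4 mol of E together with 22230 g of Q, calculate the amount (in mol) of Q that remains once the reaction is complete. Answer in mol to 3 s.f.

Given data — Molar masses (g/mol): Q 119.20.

27.7 mol

n(E) = 79.40 mol
n(Q) = 22230 / 119.20 = 186.5 mol
n/ν for E = 79.40/2 = 39.70
n/ν for Q = 186.5/4 = 46.63
Smallest n/ν is E → limiting reagent.
Q consumed = (4/2) × 79.40 = 158.8 mol
Q remaining = 186.5 − 158.8 = 27.70 mol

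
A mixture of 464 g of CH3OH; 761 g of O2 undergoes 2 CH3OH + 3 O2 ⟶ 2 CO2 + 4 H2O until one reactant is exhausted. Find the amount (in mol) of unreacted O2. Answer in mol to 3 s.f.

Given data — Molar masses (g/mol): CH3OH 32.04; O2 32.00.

2.06 mol

n(CH3OH) = 464.0 / 32.04 = 14.48 mol
n(O2) = 761.0 / 32.00 = 23.78 mol
n/ν → CH3OH: 7.240, O2: 7.927; CH3OH is limiting.
O2 consumed = (3/2) × 14.48 = 21.72 mol
O2 remaining = 23.78 − 21.72 = 2.060 mol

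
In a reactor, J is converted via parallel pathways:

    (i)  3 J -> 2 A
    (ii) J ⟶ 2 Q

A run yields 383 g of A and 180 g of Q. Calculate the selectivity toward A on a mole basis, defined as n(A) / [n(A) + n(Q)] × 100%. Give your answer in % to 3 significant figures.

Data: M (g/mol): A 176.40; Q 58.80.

41.5 %

n(A) = 383 / 176.40 = 2.171 mol
n(Q) = 180 / 58.80 = 3.061 mol
selectivity = 2.171/(2.171+3.061) × 100 = 41.49 %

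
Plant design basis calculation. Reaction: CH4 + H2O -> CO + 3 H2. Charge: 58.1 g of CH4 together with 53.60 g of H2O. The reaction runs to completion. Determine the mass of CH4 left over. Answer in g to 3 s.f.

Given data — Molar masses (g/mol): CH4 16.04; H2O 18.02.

10.4 g

n(CH4) = 58.10 / 16.04 = 3.622 mol
n(H2O) = 53.60 / 18.02 = 2.974 mol
n/ν → CH4: 3.622, H2O: 2.974; H2O is limiting.
CH4 consumed = (1/1) × 2.974 = 2.974 mol
CH4 remaining = 3.622 − 2.974 = 0.6480 mol
mass = 0.6480 × 16.04 = 10.39 g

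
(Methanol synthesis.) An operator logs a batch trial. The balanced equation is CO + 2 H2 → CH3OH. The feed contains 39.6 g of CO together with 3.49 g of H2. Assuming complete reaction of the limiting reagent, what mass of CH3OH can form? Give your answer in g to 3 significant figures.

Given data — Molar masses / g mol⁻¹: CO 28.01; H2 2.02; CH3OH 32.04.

n(CO) = 39.60 / 28.01 = 1.414 mol
n(H2) = 3.490 / 2.02 = 1.728 mol
n/ν for CO = 1.414/1 = 1.414
n/ν for H2 = 1.728/2 = 0.8640
Smallest n/ν is H2 → limiting reagent.
n(CH3OH) = (1/2) × 1.728 = 0.8640 mol
mass = 0.8640 × 32.04 = 27.68 g

27.7 g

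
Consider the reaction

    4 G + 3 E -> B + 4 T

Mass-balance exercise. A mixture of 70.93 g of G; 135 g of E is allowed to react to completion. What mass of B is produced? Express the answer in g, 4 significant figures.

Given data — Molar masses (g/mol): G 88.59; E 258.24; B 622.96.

n(G) = 70.93 / 88.59 = 0.8007 mol
n(E) = 135.0 / 258.24 = 0.5228 mol
n/ν → G: 0.2002, E: 0.1743; E is limiting.
n(B) = (1/3) × 0.5228 = 0.1743 mol
mass = 0.1743 × 622.96 = 108.6 g

108.6 g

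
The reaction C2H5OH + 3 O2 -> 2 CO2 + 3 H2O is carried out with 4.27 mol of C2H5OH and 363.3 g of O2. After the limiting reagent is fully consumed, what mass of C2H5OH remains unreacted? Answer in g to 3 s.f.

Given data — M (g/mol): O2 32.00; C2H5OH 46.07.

22.4 g

n(C2H5OH) = 4.270 mol
n(O2) = 363.3 / 32.00 = 11.35 mol
n/ν for C2H5OH = 4.270/1 = 4.270
n/ν for O2 = 11.35/3 = 3.783
Smallest n/ν is O2 → limiting reagent.
C2H5OH consumed = (1/3) × 11.35 = 3.783 mol
C2H5OH remaining = 4.270 − 3.783 = 0.4870 mol
mass = 0.4870 × 46.07 = 22.44 g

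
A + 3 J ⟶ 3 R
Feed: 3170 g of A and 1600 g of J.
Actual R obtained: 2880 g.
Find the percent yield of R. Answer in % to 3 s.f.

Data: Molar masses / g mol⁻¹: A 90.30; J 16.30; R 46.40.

63.2 %

n(A) = 3170 / 90.30 = 35.11 mol
n(J) = 1600 / 16.30 = 98.16 mol
n/ν for A = 35.11/1 = 35.11
n/ν for J = 98.16/3 = 32.72
Smallest n/ν is J → limiting reagent.
theoretical n(R) = (3/3) × 98.16 = 98.16 mol → 4555 g
% yield = 2880 / 4555 × 100 = 63.23 %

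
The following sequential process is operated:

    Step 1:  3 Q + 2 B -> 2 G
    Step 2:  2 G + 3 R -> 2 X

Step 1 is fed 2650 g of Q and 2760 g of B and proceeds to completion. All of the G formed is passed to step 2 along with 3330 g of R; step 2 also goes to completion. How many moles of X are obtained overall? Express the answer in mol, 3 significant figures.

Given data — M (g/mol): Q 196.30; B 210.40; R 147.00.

Step 1:
n(Q) = 2650 / 196.30 = 13.50 mol
n(B) = 2760 / 210.40 = 13.12 mol
n/ν for Q = 13.50/3 = 4.500
n/ν for B = 13.12/2 = 6.560
Smallest n/ν is Q → limiting reagent.
n(G) produced = (2/3) × 13.50 = 9.000 mol
Step 2:
n(G) available = 9.000 mol
n(R) = 3330 / 147.00 = 22.65 mol
n/ν for G = 9.000/2 = 4.500
n/ν for R = 22.65/3 = 7.550
Smallest n/ν is G → limiting reagent.
n(X) = (2/2) × 9.000 = 9.000 mol

9.00 mol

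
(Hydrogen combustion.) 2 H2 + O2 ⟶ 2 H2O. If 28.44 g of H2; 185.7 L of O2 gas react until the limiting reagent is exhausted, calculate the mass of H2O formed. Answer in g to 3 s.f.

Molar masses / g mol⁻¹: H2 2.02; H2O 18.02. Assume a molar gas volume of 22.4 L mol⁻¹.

254 g

n(H2) = 28.44 / 2.02 = 14.08 mol
n(O2) = 185.7 / 22.4 = 8.290 mol
n/ν for H2 = 14.08/2 = 7.040
n/ν for O2 = 8.290/1 = 8.290
Smallest n/ν is H2 → limiting reagent.
n(H2O) = (2/2) × 14.08 = 14.08 mol
mass = 14.08 × 18.02 = 253.7 g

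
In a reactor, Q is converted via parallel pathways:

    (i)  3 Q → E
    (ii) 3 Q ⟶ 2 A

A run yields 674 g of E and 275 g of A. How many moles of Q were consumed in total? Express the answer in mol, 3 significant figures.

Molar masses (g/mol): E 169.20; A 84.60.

n(E) = 674 / 169.20 = 3.983 mol
n(A) = 275 / 84.60 = 3.251 mol
n(Q) via (i) = (3/1)×3.983 = 11.95 mol
n(Q) via (ii) = (3/2)×3.251 = 4.877 mol
total n(Q) = 11.95 + 4.877 = 16.83 mol

16.8 mol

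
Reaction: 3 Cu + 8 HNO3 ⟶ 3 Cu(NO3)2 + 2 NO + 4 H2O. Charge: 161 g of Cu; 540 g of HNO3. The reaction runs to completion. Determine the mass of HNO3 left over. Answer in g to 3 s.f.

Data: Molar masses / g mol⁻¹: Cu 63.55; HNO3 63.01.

114 g

n(Cu) = 161.0 / 63.55 = 2.533 mol
n(HNO3) = 540.0 / 63.01 = 8.570 mol
n/ν for Cu = 2.533/3 = 0.8443
n/ν for HNO3 = 8.570/8 = 1.071
Smallest n/ν is Cu → limiting reagent.
HNO3 consumed = (8/3) × 2.533 = 6.755 mol
HNO3 remaining = 8.570 − 6.755 = 1.815 mol
mass = 1.815 × 63.01 = 114.4 g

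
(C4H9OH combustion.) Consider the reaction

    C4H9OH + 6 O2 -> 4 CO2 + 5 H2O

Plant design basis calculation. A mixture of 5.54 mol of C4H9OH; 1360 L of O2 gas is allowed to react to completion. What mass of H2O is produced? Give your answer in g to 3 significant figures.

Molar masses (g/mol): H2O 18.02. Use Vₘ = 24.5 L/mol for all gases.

499 g

n(C4H9OH) = 5.540 mol
n(O2) = 1360 / 24.5 = 55.51 mol
n/ν for C4H9OH = 5.540/1 = 5.540
n/ν for O2 = 55.51/6 = 9.252
Smallest n/ν is C4H9OH → limiting reagent.
n(H2O) = (5/1) × 5.540 = 27.70 mol
mass = 27.70 × 18.02 = 499.2 g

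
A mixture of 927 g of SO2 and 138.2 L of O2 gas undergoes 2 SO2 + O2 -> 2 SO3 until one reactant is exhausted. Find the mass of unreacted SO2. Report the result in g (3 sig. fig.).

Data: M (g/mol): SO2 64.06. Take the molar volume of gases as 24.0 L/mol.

189 g

n(SO2) = 927.0 / 64.06 = 14.47 mol
n(O2) = 138.2 / 24.0 = 5.758 mol
n/ν for SO2 = 14.47/2 = 7.235
n/ν for O2 = 5.758/1 = 5.758
Smallest n/ν is O2 → limiting reagent.
SO2 consumed = (2/1) × 5.758 = 11.52 mol
SO2 remaining = 14.47 − 11.52 = 2.950 mol
mass = 2.950 × 64.06 = 189.0 g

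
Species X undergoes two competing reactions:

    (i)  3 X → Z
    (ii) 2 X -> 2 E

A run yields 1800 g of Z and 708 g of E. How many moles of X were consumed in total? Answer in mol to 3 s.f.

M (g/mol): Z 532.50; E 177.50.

14.1 mol

n(Z) = 1800 / 532.50 = 3.380 mol
n(E) = 708 / 177.50 = 3.989 mol
n(X) via (i) = (3/1)×3.380 = 10.14 mol
n(X) via (ii) = (2/2)×3.989 = 3.989 mol
total n(X) = 10.14 + 3.989 = 14.13 mol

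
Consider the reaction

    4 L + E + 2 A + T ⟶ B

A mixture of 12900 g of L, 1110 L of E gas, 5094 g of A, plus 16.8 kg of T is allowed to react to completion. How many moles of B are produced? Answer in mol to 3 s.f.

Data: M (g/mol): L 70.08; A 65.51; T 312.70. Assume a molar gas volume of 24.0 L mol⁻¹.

n(L) = 12900 / 70.08 = 184.1 mol
n(E) = 1110 / 24.0 = 46.25 mol
n(A) = 5094 / 65.51 = 77.76 mol
n(T) = 16.80×1000 / 312.70 = 53.73 mol
n/ν for L = 184.1/4 = 46.03
n/ν for E = 46.25/1 = 46.25
n/ν for A = 77.76/2 = 38.88
n/ν for T = 53.73/1 = 53.73
Smallest n/ν is A → limiting reagent.
n(B) = (1/2) × 77.76 = 38.88 mol

38.9 mol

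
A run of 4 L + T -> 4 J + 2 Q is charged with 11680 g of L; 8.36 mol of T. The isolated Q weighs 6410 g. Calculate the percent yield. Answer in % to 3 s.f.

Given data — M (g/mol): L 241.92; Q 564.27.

67.9 %

n(L) = 11680 / 241.92 = 48.28 mol
n(T) = 8.360 mol
n/ν → L: 12.07, T: 8.360; T is limiting.
theoretical n(Q) = (2/1) × 8.360 = 16.72 mol → 9435 g
% yield = 6410 / 9435 × 100 = 67.94 %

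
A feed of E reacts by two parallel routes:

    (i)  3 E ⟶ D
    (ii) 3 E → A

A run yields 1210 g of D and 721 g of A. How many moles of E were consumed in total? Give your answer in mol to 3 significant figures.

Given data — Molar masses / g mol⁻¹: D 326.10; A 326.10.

n(D) = 1210 / 326.10 = 3.711 mol
n(A) = 721 / 326.10 = 2.211 mol
n(E) via (i) = (3/1)×3.711 = 11.13 mol
n(E) via (ii) = (3/1)×2.211 = 6.633 mol
total n(E) = 11.13 + 6.633 = 17.76 mol

17.8 mol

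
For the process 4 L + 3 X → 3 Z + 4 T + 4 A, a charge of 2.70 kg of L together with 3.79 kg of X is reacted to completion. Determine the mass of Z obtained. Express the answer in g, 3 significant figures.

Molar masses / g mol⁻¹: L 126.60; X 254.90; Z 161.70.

n(L) = 2.700×1000 / 126.60 = 21.33 mol
n(X) = 3.790×1000 / 254.90 = 14.87 mol
n/ν for L = 21.33/4 = 5.333
n/ν for X = 14.87/3 = 4.957
Smallest n/ν is X → limiting reagent.
n(Z) = (3/3) × 14.87 = 14.87 mol
mass = 14.87 × 161.70 = 2404 g

2400 g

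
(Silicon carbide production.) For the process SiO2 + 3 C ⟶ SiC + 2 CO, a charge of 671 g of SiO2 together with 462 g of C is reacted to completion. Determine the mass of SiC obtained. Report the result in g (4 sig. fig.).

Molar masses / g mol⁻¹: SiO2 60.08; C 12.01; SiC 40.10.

447.9 g

n(SiO2) = 671.0 / 60.08 = 11.17 mol
n(C) = 462.0 / 12.01 = 38.47 mol
n/ν → SiO2: 11.17, C: 12.82; SiO2 is limiting.
n(SiC) = (1/1) × 11.17 = 11.17 mol
mass = 11.17 × 40.10 = 447.9 g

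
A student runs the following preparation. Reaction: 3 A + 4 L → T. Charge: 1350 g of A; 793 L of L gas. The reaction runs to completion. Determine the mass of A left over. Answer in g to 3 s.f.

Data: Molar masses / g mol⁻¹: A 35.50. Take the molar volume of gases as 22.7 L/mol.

n(A) = 1350 / 35.50 = 38.03 mol
n(L) = 793.0 / 22.7 = 34.93 mol
n/ν for A = 38.03/3 = 12.68
n/ν for L = 34.93/4 = 8.733
Smallest n/ν is L → limiting reagent.
A consumed = (3/4) × 34.93 = 26.20 mol
A remaining = 38.03 − 26.20 = 11.83 mol
mass = 11.83 × 35.50 = 420.0 g

420 g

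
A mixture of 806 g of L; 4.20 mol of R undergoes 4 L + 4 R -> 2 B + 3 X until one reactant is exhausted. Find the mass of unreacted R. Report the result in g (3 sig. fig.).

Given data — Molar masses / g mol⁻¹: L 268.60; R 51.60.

61.9 g

n(L) = 806.0 / 268.60 = 3.001 mol
n(R) = 4.200 mol
n/ν → L: 0.7503, R: 1.050; L is limiting.
R consumed = (4/4) × 3.001 = 3.001 mol
R remaining = 4.200 − 3.001 = 1.199 mol
mass = 1.199 × 51.60 = 61.87 g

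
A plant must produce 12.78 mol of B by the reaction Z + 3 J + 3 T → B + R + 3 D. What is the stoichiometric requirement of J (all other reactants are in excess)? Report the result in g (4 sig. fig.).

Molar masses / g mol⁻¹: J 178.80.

n(B) = 12.78 mol
n(J) = (3/1) × 12.78 = 38.34 mol
mass = 38.34 × 178.80 = 6855 g

6855 g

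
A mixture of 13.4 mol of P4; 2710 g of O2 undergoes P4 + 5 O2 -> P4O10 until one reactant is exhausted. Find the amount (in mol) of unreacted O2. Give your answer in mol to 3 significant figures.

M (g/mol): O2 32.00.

n(P4) = 13.40 mol
n(O2) = 2710 / 32.00 = 84.69 mol
n/ν → P4: 13.40, O2: 16.94; P4 is limiting.
O2 consumed = (5/1) × 13.40 = 67.00 mol
O2 remaining = 84.69 − 67.00 = 17.69 mol

17.7 mol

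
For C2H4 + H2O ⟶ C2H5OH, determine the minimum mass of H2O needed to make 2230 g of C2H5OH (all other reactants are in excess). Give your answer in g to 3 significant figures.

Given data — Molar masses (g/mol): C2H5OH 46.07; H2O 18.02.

n(C2H5OH) = 2230 / 46.07 = 48.40 mol
n(H2O) = (1/1) × 48.40 = 48.40 mol
mass = 48.40 × 18.02 = 872.2 g

872 g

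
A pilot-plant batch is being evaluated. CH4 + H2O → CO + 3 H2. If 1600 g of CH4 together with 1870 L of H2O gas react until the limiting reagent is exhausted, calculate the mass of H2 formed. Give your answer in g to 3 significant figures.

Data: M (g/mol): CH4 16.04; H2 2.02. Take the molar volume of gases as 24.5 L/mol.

n(CH4) = 1600 / 16.04 = 99.75 mol
n(H2O) = 1870 / 24.5 = 76.33 mol
n/ν for CH4 = 99.75/1 = 99.75
n/ν for H2O = 76.33/1 = 76.33
Smallest n/ν is H2O → limiting reagent.
n(H2) = (3/1) × 76.33 = 229.0 mol
mass = 229.0 × 2.02 = 462.6 g

463 g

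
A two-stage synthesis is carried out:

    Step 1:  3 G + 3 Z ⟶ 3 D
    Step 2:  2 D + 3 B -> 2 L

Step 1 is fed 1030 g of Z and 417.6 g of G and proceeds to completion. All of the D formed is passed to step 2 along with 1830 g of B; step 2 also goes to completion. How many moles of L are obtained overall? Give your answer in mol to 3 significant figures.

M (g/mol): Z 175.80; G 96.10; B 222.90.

Step 1:
n(Z) = 1030 / 175.80 = 5.859 mol
n(G) = 417.6 / 96.10 = 4.345 mol
n/ν for Z = 5.859/3 = 1.953
n/ν for G = 4.345/3 = 1.448
Smallest n/ν is G → limiting reagent.
n(D) produced = (3/3) × 4.345 = 4.345 mol
Step 2:
n(D) available = 4.345 mol
n(B) = 1830 / 222.90 = 8.210 mol
n/ν for D = 4.345/2 = 2.173
n/ν for B = 8.210/3 = 2.737
Smallest n/ν is D → limiting reagent.
n(L) = (2/2) × 4.345 = 4.345 mol

4.35 mol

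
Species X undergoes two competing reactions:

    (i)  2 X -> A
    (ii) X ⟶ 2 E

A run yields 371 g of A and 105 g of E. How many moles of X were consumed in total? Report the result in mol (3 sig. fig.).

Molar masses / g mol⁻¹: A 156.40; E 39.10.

n(A) = 371 / 156.40 = 2.372 mol
n(E) = 105 / 39.10 = 2.685 mol
n(X) via (i) = (2/1)×2.372 = 4.744 mol
n(X) via (ii) = (1/2)×2.685 = 1.343 mol
total n(X) = 4.744 + 1.343 = 6.087 mol

6.09 mol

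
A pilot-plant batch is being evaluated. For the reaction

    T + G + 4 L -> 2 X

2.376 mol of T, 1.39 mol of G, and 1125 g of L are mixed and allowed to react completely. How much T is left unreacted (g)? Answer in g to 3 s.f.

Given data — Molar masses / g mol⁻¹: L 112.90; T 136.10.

134 g

n(T) = 2.376 mol
n(G) = 1.390 mol
n(L) = 1125 / 112.90 = 9.965 mol
n/ν for T = 2.376/1 = 2.376
n/ν for G = 1.390/1 = 1.390
n/ν for L = 9.965/4 = 2.491
Smallest n/ν is G → limiting reagent.
T consumed = (1/1) × 1.390 = 1.390 mol
T remaining = 2.376 − 1.390 = 0.9860 mol
mass = 0.9860 × 136.10 = 134.2 g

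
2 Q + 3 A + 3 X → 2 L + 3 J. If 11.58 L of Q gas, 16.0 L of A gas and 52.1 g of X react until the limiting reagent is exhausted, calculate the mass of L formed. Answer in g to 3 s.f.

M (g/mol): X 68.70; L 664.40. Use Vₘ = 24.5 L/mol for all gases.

n(Q) = 11.58 / 24.5 = 0.4727 mol
n(A) = 16.00 / 24.5 = 0.6531 mol
n(X) = 52.10 / 68.70 = 0.7584 mol
n/ν → Q: 0.2364, A: 0.2177, X: 0.2528; A is limiting.
n(L) = (2/3) × 0.6531 = 0.4354 mol
mass = 0.4354 × 664.40 = 289.3 g

289 g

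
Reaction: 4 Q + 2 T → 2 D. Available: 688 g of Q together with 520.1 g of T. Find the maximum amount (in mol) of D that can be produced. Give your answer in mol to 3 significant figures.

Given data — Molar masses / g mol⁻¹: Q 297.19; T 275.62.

n(Q) = 688.0 / 297.19 = 2.315 mol
n(T) = 520.1 / 275.62 = 1.887 mol
n/ν → Q: 0.5788, T: 0.9435; Q is limiting.
n(D) = (2/4) × 2.315 = 1.158 mol

1.16 mol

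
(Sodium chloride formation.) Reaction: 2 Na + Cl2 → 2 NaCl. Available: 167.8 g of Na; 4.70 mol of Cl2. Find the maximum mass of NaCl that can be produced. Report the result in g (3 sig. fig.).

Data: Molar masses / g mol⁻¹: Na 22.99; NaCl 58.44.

n(Na) = 167.8 / 22.99 = 7.299 mol
n(Cl2) = 4.700 mol
n/ν → Na: 3.650, Cl2: 4.700; Na is limiting.
n(NaCl) = (2/2) × 7.299 = 7.299 mol
mass = 7.299 × 58.44 = 426.6 g

427 g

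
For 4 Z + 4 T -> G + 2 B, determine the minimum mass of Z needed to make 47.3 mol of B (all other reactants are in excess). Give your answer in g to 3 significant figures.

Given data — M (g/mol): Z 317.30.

30000 g

n(B) = 47.30 mol
n(Z) = (4/2) × 47.30 = 94.60 mol
mass = 94.60 × 317.30 = 30020 g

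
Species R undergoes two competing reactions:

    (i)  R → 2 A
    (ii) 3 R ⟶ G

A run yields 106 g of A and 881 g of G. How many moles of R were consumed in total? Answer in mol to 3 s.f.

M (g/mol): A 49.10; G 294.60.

n(A) = 106 / 49.10 = 2.159 mol
n(G) = 881 / 294.60 = 2.990 mol
n(R) via (i) = (1/2)×2.159 = 1.080 mol
n(R) via (ii) = (3/1)×2.990 = 8.970 mol
total n(R) = 1.080 + 8.970 = 10.05 mol

10.1 mol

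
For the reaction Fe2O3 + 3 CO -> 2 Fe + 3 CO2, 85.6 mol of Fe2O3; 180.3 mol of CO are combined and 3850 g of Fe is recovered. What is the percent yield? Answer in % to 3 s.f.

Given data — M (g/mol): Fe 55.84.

57.4 %

n(Fe2O3) = 85.60 mol
n(CO) = 180.3 mol
n/ν → Fe2O3: 85.60, CO: 60.10; CO is limiting.
theoretical n(Fe) = (2/3) × 180.3 = 120.2 mol → 6712 g
% yield = 3850 / 6712 × 100 = 57.36 %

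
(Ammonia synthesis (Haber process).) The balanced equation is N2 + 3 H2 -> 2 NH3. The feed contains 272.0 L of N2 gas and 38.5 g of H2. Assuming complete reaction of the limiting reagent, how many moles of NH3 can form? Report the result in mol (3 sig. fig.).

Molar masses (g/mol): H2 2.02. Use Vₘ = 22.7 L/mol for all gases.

n(N2) = 272.0 / 22.7 = 11.98 mol
n(H2) = 38.50 / 2.02 = 19.06 mol
n/ν for N2 = 11.98/1 = 11.98
n/ν for H2 = 19.06/3 = 6.353
Smallest n/ν is H2 → limiting reagent.
n(NH3) = (2/3) × 19.06 = 12.71 mol

12.7 mol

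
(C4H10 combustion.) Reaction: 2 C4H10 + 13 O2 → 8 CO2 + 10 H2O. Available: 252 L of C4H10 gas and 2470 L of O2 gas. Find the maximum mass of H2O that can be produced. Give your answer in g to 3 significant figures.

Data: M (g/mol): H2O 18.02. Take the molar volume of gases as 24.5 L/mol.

n(C4H10) = 252.0 / 24.5 = 10.29 mol
n(O2) = 2470 / 24.5 = 100.8 mol
n/ν for C4H10 = 10.29/2 = 5.145
n/ν for O2 = 100.8/13 = 7.754
Smallest n/ν is C4H10 → limiting reagent.
n(H2O) = (10/2) × 10.29 = 51.45 mol
mass = 51.45 × 18.02 = 927.1 g

927 g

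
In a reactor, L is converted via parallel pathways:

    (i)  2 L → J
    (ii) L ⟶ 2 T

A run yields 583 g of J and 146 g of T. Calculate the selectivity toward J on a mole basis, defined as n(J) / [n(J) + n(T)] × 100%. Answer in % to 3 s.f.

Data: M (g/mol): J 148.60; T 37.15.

n(J) = 583 / 148.60 = 3.923 mol
n(T) = 146 / 37.15 = 3.930 mol
selectivity = 3.923/(3.923+3.930) × 100 = 49.96 %

50.0 %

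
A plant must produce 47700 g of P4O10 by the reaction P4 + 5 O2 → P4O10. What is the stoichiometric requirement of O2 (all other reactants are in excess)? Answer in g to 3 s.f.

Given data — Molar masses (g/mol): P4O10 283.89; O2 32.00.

26900 g

n(P4O10) = 47700 / 283.89 = 168.0 mol
n(O2) = (5/1) × 168.0 = 840.0 mol
mass = 840.0 × 32.00 = 26880 g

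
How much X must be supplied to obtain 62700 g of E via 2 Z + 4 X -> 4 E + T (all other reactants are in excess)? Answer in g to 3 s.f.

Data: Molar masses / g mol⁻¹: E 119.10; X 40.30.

21200 g

n(E) = 62700 / 119.10 = 526.4 mol
n(X) = (4/4) × 526.4 = 526.4 mol
mass = 526.4 × 40.30 = 21210 g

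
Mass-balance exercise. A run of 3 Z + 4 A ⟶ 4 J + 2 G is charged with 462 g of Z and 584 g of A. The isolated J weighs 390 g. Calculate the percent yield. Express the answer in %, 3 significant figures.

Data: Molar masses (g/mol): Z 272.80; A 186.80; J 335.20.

n(Z) = 462.0 / 272.80 = 1.694 mol
n(A) = 584.0 / 186.80 = 3.126 mol
n/ν for Z = 1.694/3 = 0.5647
n/ν for A = 3.126/4 = 0.7815
Smallest n/ν is Z → limiting reagent.
theoretical n(J) = (4/3) × 1.694 = 2.259 mol → 757.2 g
% yield = 390 / 757.2 × 100 = 51.51 %

51.5 %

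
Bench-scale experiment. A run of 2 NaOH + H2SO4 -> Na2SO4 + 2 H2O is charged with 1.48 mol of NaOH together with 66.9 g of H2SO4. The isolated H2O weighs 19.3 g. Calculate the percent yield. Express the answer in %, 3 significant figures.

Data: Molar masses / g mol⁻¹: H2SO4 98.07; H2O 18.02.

78.5 %

n(NaOH) = 1.480 mol
n(H2SO4) = 66.90 / 98.07 = 0.6822 mol
n/ν for NaOH = 1.480/2 = 0.7400
n/ν for H2SO4 = 0.6822/1 = 0.6822
Smallest n/ν is H2SO4 → limiting reagent.
theoretical n(H2O) = (2/1) × 0.6822 = 1.364 mol → 24.58 g
% yield = 19.3 / 24.58 × 100 = 78.52 %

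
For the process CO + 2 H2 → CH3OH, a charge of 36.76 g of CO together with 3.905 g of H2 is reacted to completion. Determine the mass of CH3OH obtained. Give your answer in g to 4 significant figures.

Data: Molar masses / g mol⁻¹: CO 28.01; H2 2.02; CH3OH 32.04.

n(CO) = 36.76 / 28.01 = 1.312 mol
n(H2) = 3.905 / 2.02 = 1.933 mol
n/ν → CO: 1.312, H2: 0.9665; H2 is limiting.
n(CH3OH) = (1/2) × 1.933 = 0.9665 mol
mass = 0.9665 × 32.04 = 30.97 g

30.97 g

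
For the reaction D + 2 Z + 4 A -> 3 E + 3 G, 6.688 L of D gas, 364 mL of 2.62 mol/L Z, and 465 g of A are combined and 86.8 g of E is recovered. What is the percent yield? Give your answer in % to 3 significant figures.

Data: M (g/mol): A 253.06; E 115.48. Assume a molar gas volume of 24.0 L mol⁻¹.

n(D) = 6.688 / 24.0 = 0.2787 mol
n(Z) = 2.62 × 364.0/1000 = 0.9537 mol
n(A) = 465.0 / 253.06 = 1.838 mol
n/ν for D = 0.2787/1 = 0.2787
n/ν for Z = 0.9537/2 = 0.4769
n/ν for A = 1.838/4 = 0.4595
Smallest n/ν is D → limiting reagent.
theoretical n(E) = (3/1) × 0.2787 = 0.8361 mol → 96.55 g
% yield = 86.8 / 96.55 × 100 = 89.90 %

89.9 %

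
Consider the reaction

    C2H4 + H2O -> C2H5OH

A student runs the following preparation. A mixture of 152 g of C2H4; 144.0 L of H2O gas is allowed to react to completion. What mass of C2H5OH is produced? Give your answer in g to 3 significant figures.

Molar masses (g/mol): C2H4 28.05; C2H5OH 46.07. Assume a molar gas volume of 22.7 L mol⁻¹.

250 g

n(C2H4) = 152.0 / 28.05 = 5.419 mol
n(H2O) = 144.0 / 22.7 = 6.344 mol
n/ν → C2H4: 5.419, H2O: 6.344; C2H4 is limiting.
n(C2H5OH) = (1/1) × 5.419 = 5.419 mol
mass = 5.419 × 46.07 = 249.7 g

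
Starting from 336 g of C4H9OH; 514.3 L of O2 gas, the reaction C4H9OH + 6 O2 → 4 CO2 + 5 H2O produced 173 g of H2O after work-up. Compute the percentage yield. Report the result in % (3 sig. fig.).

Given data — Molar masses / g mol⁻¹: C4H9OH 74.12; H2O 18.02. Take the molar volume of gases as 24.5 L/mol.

54.9 %

n(C4H9OH) = 336.0 / 74.12 = 4.533 mol
n(O2) = 514.3 / 24.5 = 20.99 mol
n/ν → C4H9OH: 4.533, O2: 3.498; O2 is limiting.
theoretical n(H2O) = (5/6) × 20.99 = 17.49 mol → 315.2 g
% yield = 173 / 315.2 × 100 = 54.89 %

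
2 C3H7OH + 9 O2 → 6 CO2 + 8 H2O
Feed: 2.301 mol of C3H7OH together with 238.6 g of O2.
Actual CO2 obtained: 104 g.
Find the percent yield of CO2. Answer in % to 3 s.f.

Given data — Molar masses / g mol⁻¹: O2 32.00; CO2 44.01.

n(C3H7OH) = 2.301 mol
n(O2) = 238.6 / 32.00 = 7.456 mol
n/ν for C3H7OH = 2.301/2 = 1.151
n/ν for O2 = 7.456/9 = 0.8284
Smallest n/ν is O2 → limiting reagent.
theoretical n(CO2) = (6/9) × 7.456 = 4.971 mol → 218.8 g
% yield = 104 / 218.8 × 100 = 47.53 %

47.5 %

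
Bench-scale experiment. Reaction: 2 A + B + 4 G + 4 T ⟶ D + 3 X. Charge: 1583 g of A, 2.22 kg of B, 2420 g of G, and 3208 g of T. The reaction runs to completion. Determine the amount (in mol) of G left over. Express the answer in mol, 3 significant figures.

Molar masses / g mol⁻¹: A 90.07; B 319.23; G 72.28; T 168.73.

n(A) = 1583 / 90.07 = 17.58 mol
n(B) = 2.220×1000 / 319.23 = 6.954 mol
n(G) = 2420 / 72.28 = 33.48 mol
n(T) = 3208 / 168.73 = 19.01 mol
n/ν for A = 17.58/2 = 8.790
n/ν for B = 6.954/1 = 6.954
n/ν for G = 33.48/4 = 8.370
n/ν for T = 19.01/4 = 4.753
Smallest n/ν is T → limiting reagent.
G consumed = (4/4) × 19.01 = 19.01 mol
G remaining = 33.48 − 19.01 = 14.47 mol

14.5 mol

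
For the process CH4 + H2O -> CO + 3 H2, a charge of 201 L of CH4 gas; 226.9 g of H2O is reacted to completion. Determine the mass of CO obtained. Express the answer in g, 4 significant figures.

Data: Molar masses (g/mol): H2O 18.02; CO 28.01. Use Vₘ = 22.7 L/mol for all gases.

248.0 g

n(CH4) = 201.0 / 22.7 = 8.855 mol
n(H2O) = 226.9 / 18.02 = 12.59 mol
n/ν for CH4 = 8.855/1 = 8.855
n/ν for H2O = 12.59/1 = 12.59
Smallest n/ν is CH4 → limiting reagent.
n(CO) = (1/1) × 8.855 = 8.855 mol
mass = 8.855 × 28.01 = 248.0 g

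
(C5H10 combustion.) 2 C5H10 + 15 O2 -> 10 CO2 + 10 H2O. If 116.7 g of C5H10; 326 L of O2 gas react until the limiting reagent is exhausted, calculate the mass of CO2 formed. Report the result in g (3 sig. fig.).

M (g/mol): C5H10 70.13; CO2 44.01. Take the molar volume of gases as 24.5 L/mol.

n(C5H10) = 116.7 / 70.13 = 1.664 mol
n(O2) = 326.0 / 24.5 = 13.31 mol
n/ν for C5H10 = 1.664/2 = 0.8320
n/ν for O2 = 13.31/15 = 0.8873
Smallest n/ν is C5H10 → limiting reagent.
n(CO2) = (10/2) × 1.664 = 8.320 mol
mass = 8.320 × 44.01 = 366.2 g

366 g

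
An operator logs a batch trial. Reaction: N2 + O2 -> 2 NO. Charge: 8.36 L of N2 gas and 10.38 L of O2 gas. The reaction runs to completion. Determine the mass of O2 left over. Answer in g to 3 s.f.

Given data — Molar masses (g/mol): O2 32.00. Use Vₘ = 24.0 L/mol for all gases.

n(N2) = 8.360 / 24.0 = 0.3483 mol
n(O2) = 10.38 / 24.0 = 0.4325 mol
n/ν for N2 = 0.3483/1 = 0.3483
n/ν for O2 = 0.4325/1 = 0.4325
Smallest n/ν is N2 → limiting reagent.
O2 consumed = (1/1) × 0.3483 = 0.3483 mol
O2 remaining = 0.4325 − 0.3483 = 0.08420 mol
mass = 0.08420 × 32.00 = 2.694 g

2.69 g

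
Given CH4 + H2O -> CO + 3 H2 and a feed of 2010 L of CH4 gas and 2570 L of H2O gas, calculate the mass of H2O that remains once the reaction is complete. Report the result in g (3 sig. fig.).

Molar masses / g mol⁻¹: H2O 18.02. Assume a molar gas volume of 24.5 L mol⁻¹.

412 g

n(CH4) = 2010 / 24.5 = 82.04 mol
n(H2O) = 2570 / 24.5 = 104.9 mol
n/ν for CH4 = 82.04/1 = 82.04
n/ν for H2O = 104.9/1 = 104.9
Smallest n/ν is CH4 → limiting reagent.
H2O consumed = (1/1) × 82.04 = 82.04 mol
H2O remaining = 104.9 − 82.04 = 22.86 mol
mass = 22.86 × 18.02 = 411.9 g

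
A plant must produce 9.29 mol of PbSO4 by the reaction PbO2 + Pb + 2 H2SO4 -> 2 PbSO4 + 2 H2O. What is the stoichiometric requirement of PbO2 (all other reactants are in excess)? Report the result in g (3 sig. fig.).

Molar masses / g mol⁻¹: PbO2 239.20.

n(PbSO4) = 9.290 mol
n(PbO2) = (1/2) × 9.290 = 4.645 mol
mass = 4.645 × 239.20 = 1111 g

1110 g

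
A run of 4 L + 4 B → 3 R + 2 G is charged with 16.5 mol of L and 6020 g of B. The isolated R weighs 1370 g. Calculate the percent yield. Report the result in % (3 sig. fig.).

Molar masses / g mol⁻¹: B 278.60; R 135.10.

81.9 %

n(L) = 16.50 mol
n(B) = 6020 / 278.60 = 21.61 mol
n/ν for L = 16.50/4 = 4.125
n/ν for B = 21.61/4 = 5.403
Smallest n/ν is L → limiting reagent.
theoretical n(R) = (3/4) × 16.50 = 12.38 mol → 1673 g
% yield = 1370 / 1673 × 100 = 81.89 %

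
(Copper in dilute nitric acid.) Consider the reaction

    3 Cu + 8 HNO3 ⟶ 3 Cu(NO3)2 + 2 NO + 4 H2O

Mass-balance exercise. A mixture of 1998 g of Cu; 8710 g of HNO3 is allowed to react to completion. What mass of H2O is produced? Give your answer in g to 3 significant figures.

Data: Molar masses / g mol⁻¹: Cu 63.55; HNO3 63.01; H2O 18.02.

755 g

n(Cu) = 1998 / 63.55 = 31.44 mol
n(HNO3) = 8710 / 63.01 = 138.2 mol
n/ν for Cu = 31.44/3 = 10.48
n/ν for HNO3 = 138.2/8 = 17.28
Smallest n/ν is Cu → limiting reagent.
n(H2O) = (4/3) × 31.44 = 41.92 mol
mass = 41.92 × 18.02 = 755.4 g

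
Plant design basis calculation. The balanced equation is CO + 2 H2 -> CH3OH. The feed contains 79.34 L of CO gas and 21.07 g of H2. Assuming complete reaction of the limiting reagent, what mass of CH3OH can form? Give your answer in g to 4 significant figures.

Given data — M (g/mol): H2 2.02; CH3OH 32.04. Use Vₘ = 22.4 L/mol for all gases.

113.5 g

n(CO) = 79.34 / 22.4 = 3.542 mol
n(H2) = 21.07 / 2.02 = 10.43 mol
n/ν → CO: 3.542, H2: 5.215; CO is limiting.
n(CH3OH) = (1/1) × 3.542 = 3.542 mol
mass = 3.542 × 32.04 = 113.5 g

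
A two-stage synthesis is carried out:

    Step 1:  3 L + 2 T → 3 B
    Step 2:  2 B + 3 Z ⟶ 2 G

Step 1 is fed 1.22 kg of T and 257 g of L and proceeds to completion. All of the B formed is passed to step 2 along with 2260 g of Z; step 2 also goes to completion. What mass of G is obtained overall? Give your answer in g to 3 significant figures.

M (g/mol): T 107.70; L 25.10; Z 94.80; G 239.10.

2450 g

Step 1:
n(T) = 1.220×1000 / 107.70 = 11.33 mol
n(L) = 257.0 / 25.10 = 10.24 mol
n/ν → T: 5.665, L: 3.413; L is limiting.
n(B) produced = (3/3) × 10.24 = 10.24 mol
Step 2:
n(B) available = 10.24 mol
n(Z) = 2260 / 94.80 = 23.84 mol
n/ν → B: 5.120, Z: 7.947; B is limiting.
n(G) = (2/2) × 10.24 = 10.24 mol
mass = 10.24 × 239.10 = 2448 g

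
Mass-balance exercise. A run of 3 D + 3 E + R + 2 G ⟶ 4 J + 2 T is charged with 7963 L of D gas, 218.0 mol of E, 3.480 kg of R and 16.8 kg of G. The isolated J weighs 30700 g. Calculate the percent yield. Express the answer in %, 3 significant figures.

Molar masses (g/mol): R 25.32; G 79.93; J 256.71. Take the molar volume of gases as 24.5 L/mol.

n(D) = 7963 / 24.5 = 325.0 mol
n(E) = 218.0 mol
n(R) = 3.480×1000 / 25.32 = 137.4 mol
n(G) = 16.80×1000 / 79.93 = 210.2 mol
n/ν for D = 325.0/3 = 108.3
n/ν for E = 218.0/3 = 72.67
n/ν for R = 137.4/1 = 137.4
n/ν for G = 210.2/2 = 105.1
Smallest n/ν is E → limiting reagent.
theoretical n(J) = (4/3) × 218.0 = 290.7 mol → 74630 g
% yield = 30700 / 74630 × 100 = 41.14 %

41.1 %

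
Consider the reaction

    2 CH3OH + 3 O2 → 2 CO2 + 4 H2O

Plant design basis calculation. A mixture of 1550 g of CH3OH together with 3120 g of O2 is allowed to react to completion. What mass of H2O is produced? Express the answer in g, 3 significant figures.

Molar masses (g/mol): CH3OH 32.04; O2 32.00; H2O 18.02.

n(CH3OH) = 1550 / 32.04 = 48.38 mol
n(O2) = 3120 / 32.00 = 97.50 mol
n/ν for CH3OH = 48.38/2 = 24.19
n/ν for O2 = 97.50/3 = 32.50
Smallest n/ν is CH3OH → limiting reagent.
n(H2O) = (4/2) × 48.38 = 96.76 mol
mass = 96.76 × 18.02 = 1744 g

1740 g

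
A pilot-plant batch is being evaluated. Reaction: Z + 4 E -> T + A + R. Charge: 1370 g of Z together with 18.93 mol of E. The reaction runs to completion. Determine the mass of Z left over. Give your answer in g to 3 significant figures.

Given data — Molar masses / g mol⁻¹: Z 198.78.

n(Z) = 1370 / 198.78 = 6.892 mol
n(E) = 18.93 mol
n/ν for Z = 6.892/1 = 6.892
n/ν for E = 18.93/4 = 4.733
Smallest n/ν is E → limiting reagent.
Z consumed = (1/4) × 18.93 = 4.733 mol
Z remaining = 6.892 − 4.733 = 2.159 mol
mass = 2.159 × 198.78 = 429.2 g

429 g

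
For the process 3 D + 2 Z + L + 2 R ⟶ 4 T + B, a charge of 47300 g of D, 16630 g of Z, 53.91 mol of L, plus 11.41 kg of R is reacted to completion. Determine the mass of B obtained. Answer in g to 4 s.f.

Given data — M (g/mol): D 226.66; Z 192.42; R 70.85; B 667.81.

n(D) = 47300 / 226.66 = 208.7 mol
n(Z) = 16630 / 192.42 = 86.43 mol
n(L) = 53.91 mol
n(R) = 11.41×1000 / 70.85 = 161.0 mol
n/ν for D = 208.7/3 = 69.57
n/ν for Z = 86.43/2 = 43.22
n/ν for L = 53.91/1 = 53.91
n/ν for R = 161.0/2 = 80.50
Smallest n/ν is Z → limiting reagent.
n(B) = (1/2) × 86.43 = 43.22 mol
mass = 43.22 × 667.81 = 28860 g

28860 g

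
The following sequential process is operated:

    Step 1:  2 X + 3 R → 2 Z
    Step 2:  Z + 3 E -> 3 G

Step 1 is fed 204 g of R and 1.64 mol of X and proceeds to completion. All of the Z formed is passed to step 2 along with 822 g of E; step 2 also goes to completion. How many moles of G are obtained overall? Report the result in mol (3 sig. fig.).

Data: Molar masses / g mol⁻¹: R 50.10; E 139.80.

Step 1:
n(R) = 204.0 / 50.10 = 4.072 mol
n(X) = 1.640 mol
n/ν for R = 4.072/3 = 1.357
n/ν for X = 1.640/2 = 0.8200
Smallest n/ν is X → limiting reagent.
n(Z) produced = (2/2) × 1.640 = 1.640 mol
Step 2:
n(Z) available = 1.640 mol
n(E) = 822.0 / 139.80 = 5.880 mol
n/ν for Z = 1.640/1 = 1.640
n/ν for E = 5.880/3 = 1.960
Smallest n/ν is Z → limiting reagent.
n(G) = (3/1) × 1.640 = 4.920 mol

4.92 mol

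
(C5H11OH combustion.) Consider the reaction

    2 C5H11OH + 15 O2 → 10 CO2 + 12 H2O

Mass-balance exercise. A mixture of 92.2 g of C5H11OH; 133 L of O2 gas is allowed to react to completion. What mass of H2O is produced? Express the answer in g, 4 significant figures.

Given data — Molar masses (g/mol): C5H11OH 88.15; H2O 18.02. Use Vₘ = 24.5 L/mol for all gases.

n(C5H11OH) = 92.20 / 88.15 = 1.046 mol
n(O2) = 133.0 / 24.5 = 5.429 mol
n/ν → C5H11OH: 0.5230, O2: 0.3619; O2 is limiting.
n(H2O) = (12/15) × 5.429 = 4.343 mol
mass = 4.343 × 18.02 = 78.26 g

78.26 g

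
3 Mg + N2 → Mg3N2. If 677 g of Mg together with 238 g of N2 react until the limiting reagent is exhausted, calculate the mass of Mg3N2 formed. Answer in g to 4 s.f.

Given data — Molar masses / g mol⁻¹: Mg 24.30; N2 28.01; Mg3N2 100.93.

n(Mg) = 677.0 / 24.30 = 27.86 mol
n(N2) = 238.0 / 28.01 = 8.497 mol
n/ν → Mg: 9.287, N2: 8.497; N2 is limiting.
n(Mg3N2) = (1/1) × 8.497 = 8.497 mol
mass = 8.497 × 100.93 = 857.6 g

857.6 g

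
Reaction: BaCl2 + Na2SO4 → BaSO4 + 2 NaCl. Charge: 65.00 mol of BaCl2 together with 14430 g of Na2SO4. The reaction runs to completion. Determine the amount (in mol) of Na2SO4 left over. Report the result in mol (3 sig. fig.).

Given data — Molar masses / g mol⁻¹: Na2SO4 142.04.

n(BaCl2) = 65.00 mol
n(Na2SO4) = 14430 / 142.04 = 101.6 mol
n/ν → BaCl2: 65.00, Na2SO4: 101.6; BaCl2 is limiting.
Na2SO4 consumed = (1/1) × 65.00 = 65.00 mol
Na2SO4 remaining = 101.6 − 65.00 = 36.60 mol

36.6 mol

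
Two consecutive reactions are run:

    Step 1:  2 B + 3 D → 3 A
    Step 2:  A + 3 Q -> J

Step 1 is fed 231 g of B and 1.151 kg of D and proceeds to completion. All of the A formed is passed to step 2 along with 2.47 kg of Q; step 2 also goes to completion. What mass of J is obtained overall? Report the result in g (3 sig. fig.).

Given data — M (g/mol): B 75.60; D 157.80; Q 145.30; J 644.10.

Step 1:
n(B) = 231.0 / 75.60 = 3.056 mol
n(D) = 1.151×1000 / 157.80 = 7.294 mol
n/ν → B: 1.528, D: 2.431; B is limiting.
n(A) produced = (3/2) × 3.056 = 4.584 mol
Step 2:
n(A) available = 4.584 mol
n(Q) = 2.470×1000 / 145.30 = 17.00 mol
n/ν → A: 4.584, Q: 5.667; A is limiting.
n(J) = (1/1) × 4.584 = 4.584 mol
mass = 4.584 × 644.10 = 2953 g

2950 g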